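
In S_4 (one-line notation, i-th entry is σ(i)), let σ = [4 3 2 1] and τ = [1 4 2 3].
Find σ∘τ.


σ∘τ: apply τ first, then σ
1 →τ 1 →σ 4
2 →τ 4 →σ 1
3 →τ 2 →σ 3
4 →τ 3 →σ 2

σ∘τ = [4 1 3 2]


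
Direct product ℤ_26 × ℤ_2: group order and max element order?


|ℤ_26 × ℤ_2| = 26 × 2 = 52
Max element order = lcm(26,2) = 26
Cyclic? No (gcd=2)

|ℤ_26×ℤ_2| = 52, max element order = 26


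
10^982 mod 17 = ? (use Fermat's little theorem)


Fermat's little theorem: if p is prime and gcd(a,p)=1, then a^(p-1) ≡ 1 (mod p)
p = 17 is prime, gcd(10,17) = 1
Reduce exponent: 982 mod 16 = 6
So 10^982 ≡ 10^6 (mod 17)
10^6 mod 17 = 9

10^982 ≡ 9 (mod 17)


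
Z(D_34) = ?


Z(G) = {g ∈ G | gx = xg for all x ∈ G}
For even n, Z(D_n) = {e, r^(n/2)}: the 180° rotation r^17 commutes with every reflection and rotation

Z(D_34) = {e, r^17}


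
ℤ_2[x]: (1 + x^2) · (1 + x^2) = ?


Expand and collect like terms; reduce coefficients mod 2:
x^0: 1·1 = 1 ≡ 1 (mod 2)
x^1: 1·0 + 0·1 = 0 ≡ 0 (mod 2)
x^2: 1·1 + 0·0 + 1·1 = 2 ≡ 0 (mod 2)
x^3: 0·1 + 1·0 = 0 ≡ 0 (mod 2)
x^4: 1·1 = 1 ≡ 1 (mod 2)
Result: 1 + x^4

f · g = 1 + x^4


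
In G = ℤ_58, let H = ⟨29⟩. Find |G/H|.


|⟨29⟩| = n / gcd(29, 58) = 58 / 29 = 2
H is normal (ℤ_58 is abelian).
|G/H| = |G| / |H| = 58 / 2 = 29

|G/H| = 29


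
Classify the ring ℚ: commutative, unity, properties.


ℚ is a field: commutative, has unity, every nonzero element is a unit (hence an integral domain)
Commutative: Yes
Integral domain: Yes
Has unity: Yes

ℚ: Commutative=Yes, Unity=Yes


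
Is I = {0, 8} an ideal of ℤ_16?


Check ideal conditions for I = {0, 8} in ℤ_16:
(1) I is an additive subgroup? Yes
(2) For r ∈ ℤ_16 and a ∈ I: r·a ∈ I? Yes

Yes, I is an ideal of ℤ_16


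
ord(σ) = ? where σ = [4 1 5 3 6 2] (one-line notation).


Cycle decomposition: (1 4 3 5 6 2)
Cycle lengths: 6
Order = lcm(6) = 6

ord(σ) = 6


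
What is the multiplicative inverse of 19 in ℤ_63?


Use the extended Euclidean algorithm to write 1 = 19·s + 63·t; then s mod 63 is the inverse.
Euclidean algorithm:
  19 = 0·63 + 19
  63 = 3·19 + 6
  19 = 3·6 + 1
  6 = 6·1 + 0
gcd(19,63) = 1
Back-substitution gives: 19·(10) + 63·(-3) = 1
So 19⁻¹ ≡ 10 ≡ 10 (mod 63)
Check: 19 × 10 = 190 ≡ 1 (mod 63) ✓

19⁻¹ ≡ 10 (mod 63)


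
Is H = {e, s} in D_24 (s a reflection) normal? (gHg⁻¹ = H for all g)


H = {e, s} in D_24 (s a reflection)
r·s·r⁻¹ = sr⁻² ≠ s for n ≥ 3, so {e, s} is not closed under conjugation

No, not a normal subgroup


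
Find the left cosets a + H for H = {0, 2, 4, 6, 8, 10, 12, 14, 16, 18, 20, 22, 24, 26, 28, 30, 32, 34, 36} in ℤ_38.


H = {0, 2, 4, 6, 8, 10, 12, 14, 16, 18, 20, 22, 24, 26, 28, 30, 32, 34, 36}, |H| = 19
Number of cosets = |G|/|H| = 38/19 = 2
0 + H = {0, 2, 4, 6, 8, 10, 12, 14, 16, 18, 20, 22, 24, 26, 28, 30, 32, 34, 36}
1 + H = {1, 3, 5, 7, 9, 11, 13, 15, 17, 19, 21, 23, 25, 27, 29, 31, 33, 35, 37}

Cosets: 0+H={0,2,4,6,8,10,12,14,16,18,20,22,24,26,28,30,32,34,36}; 1+H={1,3,5,7,9,11,13,15,17,19,21,23,25,27,29,31,33,35,37}


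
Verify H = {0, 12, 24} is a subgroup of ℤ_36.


Subgroup test for H = {0, 12, 24} in (ℤ_36, +):
(1) 0 ∈ H? Yes
(2) Closure: for all a,b ∈ H, (a+b) mod 36 ∈ H? Yes
(3) Inverses: for all a ∈ H, -a mod 36 ∈ H? Yes

Yes, H is a subgroup of ℤ_36


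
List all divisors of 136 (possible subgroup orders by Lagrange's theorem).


Lagrange's theorem: |H| divides |G|
|G| = 136
Divisors of 136: 1, 2, 4, 8, 17, 34, 68, 136

Possible subgroup orders: {1, 2, 4, 8, 17, 34, 68, 136}


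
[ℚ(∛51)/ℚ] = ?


∛51 has minimal polynomial x³ - 51 (irreducible over ℚ since 51 is not a perfect cube)

[ℚ(∛51)/ℚ] = 3


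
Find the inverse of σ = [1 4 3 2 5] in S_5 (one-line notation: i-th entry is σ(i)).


To find σ⁻¹, swap domain and range:
σ(1) = 1 → σ⁻¹(1) = 1
σ(2) = 4 → σ⁻¹(4) = 2
σ(3) = 3 → σ⁻¹(3) = 3
σ(4) = 2 → σ⁻¹(2) = 4
σ(5) = 5 → σ⁻¹(5) = 5

σ⁻¹ = [1 4 3 2 5]


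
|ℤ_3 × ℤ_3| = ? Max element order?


|ℤ_3 × ℤ_3| = 3 × 3 = 9
Max element order = lcm(3,3) = 3
Cyclic? No (gcd=3)

|ℤ_3×ℤ_3| = 9, max element order = 3


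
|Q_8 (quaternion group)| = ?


Q_8 = {±1, ±i, ±j, ±k}
|Q_8| = 8

|Q_8 (quaternion group)| = 8


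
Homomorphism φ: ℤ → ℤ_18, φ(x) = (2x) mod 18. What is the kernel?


Kernel = preimage of identity
ker(φ) = {x ∈ ℤ : 2x ≡ 0 (mod 18)}. gcd(2,18) = 2, so 2x ≡ 0 (mod 18) ⟺ x ≡ 0 (mod 18/2 = 9). Hence ker(φ) = 9ℤ

ker(φ) = 9ℤ


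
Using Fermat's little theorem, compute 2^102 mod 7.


Fermat's little theorem: if p is prime and gcd(a,p)=1, then a^(p-1) ≡ 1 (mod p)
p = 7 is prime, gcd(2,7) = 1
Reduce exponent: 102 mod 6 = 0
So 2^102 ≡ 2^0 (mod 7)
2^0 = 1

2^102 ≡ 1 (mod 7)


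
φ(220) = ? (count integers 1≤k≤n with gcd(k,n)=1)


Factor n: 220 = 2^2 × 5 × 11
φ(n) = n · ∏(1 - 1/p) over distinct primes p | n
φ(220) = 220 · (1 - 1/2) · (1 - 1/5) · (1 - 1/11) = 80

φ(220) = 80


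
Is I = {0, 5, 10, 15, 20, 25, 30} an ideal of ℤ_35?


Check ideal conditions for I = {0, 5, 10, 15, 20, 25, 30} in ℤ_35:
(1) I is an additive subgroup? Yes
(2) For r ∈ ℤ_35 and a ∈ I: r·a ∈ I? Yes

Yes, I is an ideal of ℤ_35


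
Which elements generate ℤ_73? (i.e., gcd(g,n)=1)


g generates ℤ_n iff gcd(g,n) = 1
Prime factors of 73: 73
Generators are g ∈ {1,...,72} not divisible by any of these primes.
Generators: {1, 2, 3, 4, 5, 6, 7, 8, 9, 10, 11, 12, 13, 14, 15, 16, 17, 18, 19, 20, 21, 22, 23, 24, 25, 26, 27, 28, 29, 30, 31, 32, 33, 34, 35, 36, 37, 38, 39, 40, 41, 42, 43, 44, 45, 46, 47, 48, 49, 50, 51, 52, 53, 54, 55, 56, 57, 58, 59, 60, 61, 62, 63, 64, 65, 66, 67, 68, 69, 70, 71, 72}
Number of generators = φ(73) = 72

Generators of ℤ_73 = {1, 2, 3, 4, 5, 6, 7, 8, 9, 10, 11, 12, 13, 14, 15, 16, 17, 18, 19, 20, 21, 22, 23, 24, 25, 26, 27, 28, 29, 30, 31, 32, 33, 34, 35, 36, 37, 38, 39, 40, 41, 42, 43, 44, 45, 46, 47, 48, 49, 50, 51, 52, 53, 54, 55, 56, 57, 58, 59, 60, 61, 62, 63, 64, 65, 66, 67, 68, 69, 70, 71, 72}


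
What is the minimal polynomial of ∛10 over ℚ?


∛10 satisfies x³ - 10 = 0, irreducible over ℚ (no rational root; 10 is not a perfect cube)

Minimal polynomial: x³ - 10


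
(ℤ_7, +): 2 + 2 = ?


Operation: addition mod 7
2 + 2 = (a + b) mod 7 with a = 2, b = 2

2 + 2 = 4


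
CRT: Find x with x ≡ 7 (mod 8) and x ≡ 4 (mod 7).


m₁ = 8, m₂ = 7, gcd = 1, so CRT applies. M = m₁·m₂ = 56
Let M₁ = M/m₁ = 7, M₂ = M/m₂ = 8
Find y₁ ≡ M₁⁻¹ (mod m₁): 7⁻¹ ≡ 7 (mod 8)
Find y₂ ≡ M₂⁻¹ (mod m₂): 8⁻¹ ≡ 1 (mod 7)
x = a₁·M₁·y₁ + a₂·M₂·y₂ = 7·7·7 + 4·8·1 = 375
Reduce mod 56: x ≡ 39
Check: 39 mod 8 = 7 ✓, 39 mod 7 = 4 ✓

x ≡ 39 (mod 56)


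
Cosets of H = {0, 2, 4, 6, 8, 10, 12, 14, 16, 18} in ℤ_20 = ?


H = {0, 2, 4, 6, 8, 10, 12, 14, 16, 18}, |H| = 10
Number of cosets = |G|/|H| = 20/10 = 2
0 + H = {0, 2, 4, 6, 8, 10, 12, 14, 16, 18}
1 + H = {1, 3, 5, 7, 9, 11, 13, 15, 17, 19}

Cosets: 0+H={0,2,4,6,8,10,12,14,16,18}; 1+H={1,3,5,7,9,11,13,15,17,19}


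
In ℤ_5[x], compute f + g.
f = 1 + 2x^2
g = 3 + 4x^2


Add coefficients mod 5:
x^0: 1 + 3 = 4 (mod 5)
x^1: 0 + 0 = 0 (mod 5)
x^2: 2 + 4 = 1 (mod 5)
Result: 4 + x^2

f + g = 4 + x^2


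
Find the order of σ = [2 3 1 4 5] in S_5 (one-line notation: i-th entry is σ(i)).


Cycle decomposition: (1 2 3)
Cycle lengths: 3
Order = lcm(3) = 3

ord(σ) = 3


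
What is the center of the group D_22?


Z(G) = {g ∈ G | gx = xg for all x ∈ G}
For even n, Z(D_n) = {e, r^(n/2)}: the 180° rotation r^11 commutes with every reflection and rotation

Z(D_22) = {e, r^11}


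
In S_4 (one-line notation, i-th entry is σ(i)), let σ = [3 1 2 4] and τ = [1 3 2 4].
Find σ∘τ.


σ∘τ: apply τ first, then σ
1 →τ 1 →σ 3
2 →τ 3 →σ 2
3 →τ 2 →σ 1
4 →τ 4 →σ 4

σ∘τ = [3 2 1 4]


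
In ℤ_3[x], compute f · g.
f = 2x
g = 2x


Expand and collect like terms; reduce coefficients mod 3:
x^0: 0·0 = 0 ≡ 0 (mod 3)
x^1: 0·2 + 2·0 = 0 ≡ 0 (mod 3)
x^2: 2·2 = 4 ≡ 1 (mod 3)
Result: x^2

f · g = x^2


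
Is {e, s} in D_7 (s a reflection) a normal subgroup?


H = {e, s} in D_7 (s a reflection)
r·s·r⁻¹ = sr⁻² ≠ s for n ≥ 3, so {e, s} is not closed under conjugation

No, not a normal subgroup


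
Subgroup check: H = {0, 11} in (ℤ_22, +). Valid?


Subgroup test for H = {0, 11} in (ℤ_22, +):
(1) 0 ∈ H? Yes
(2) Closure: for all a,b ∈ H, (a+b) mod 22 ∈ H? Yes
(3) Inverses: for all a ∈ H, -a mod 22 ∈ H? Yes

Yes, H is a subgroup of ℤ_22


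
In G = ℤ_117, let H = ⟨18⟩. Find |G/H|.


|⟨18⟩| = n / gcd(18, 117) = 117 / 9 = 13
H is normal (ℤ_117 is abelian).
|G/H| = |G| / |H| = 117 / 13 = 9

|G/H| = 9


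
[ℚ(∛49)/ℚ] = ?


∛49 has minimal polynomial x³ - 49 (irreducible over ℚ since 49 is not a perfect cube)

[ℚ(∛49)/ℚ] = 3


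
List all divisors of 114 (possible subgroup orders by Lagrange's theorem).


Lagrange's theorem: |H| divides |G|
|G| = 114
Divisors of 114: 1, 2, 3, 6, 19, 38, 57, 114

Possible subgroup orders: {1, 2, 3, 6, 19, 38, 57, 114}


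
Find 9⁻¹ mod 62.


Use the extended Euclidean algorithm to write 1 = 9·s + 62·t; then s mod 62 is the inverse.
Euclidean algorithm:
  9 = 0·62 + 9
  62 = 6·9 + 8
  9 = 1·8 + 1
  8 = 8·1 + 0
gcd(9,62) = 1
Back-substitution gives: 9·(7) + 62·(-1) = 1
So 9⁻¹ ≡ 7 ≡ 7 (mod 62)
Check: 9 × 7 = 63 ≡ 1 (mod 62) ✓

9⁻¹ ≡ 7 (mod 62)


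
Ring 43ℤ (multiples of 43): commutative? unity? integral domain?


43ℤ is a commutative ring under +,× but has no multiplicative identity (1 ∉ 43ℤ); it has no zero divisors, but without unity it is not an integral domain
Commutative: Yes
Integral domain: No
Has unity: No

43ℤ (multiples of 43): Commutative=Yes, Unity=No


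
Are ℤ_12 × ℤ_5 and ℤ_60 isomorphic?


Comparing ℤ_12 × ℤ_5 and ℤ_60:
gcd(12,5) = 1, so ℤ_12 × ℤ_5 ≅ ℤ_60 (CRT)

Yes, ℤ_12 × ℤ_5 ≅ ℤ_60


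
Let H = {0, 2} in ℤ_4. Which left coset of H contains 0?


0 + H = {0 + h (mod 4) : h ∈ H}
0+0=0, 0+2=2

0 + H = {0, 2}


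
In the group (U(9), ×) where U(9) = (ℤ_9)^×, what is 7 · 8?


Operation: multiplication mod 9
7 · 8 = (a × b) mod 9 with a = 7, b = 8

7 · 8 = 2


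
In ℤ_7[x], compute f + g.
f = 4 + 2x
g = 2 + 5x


Add coefficients mod 7:
x^0: 4 + 2 = 6 (mod 7)
x^1: 2 + 5 = 0 (mod 7)
Result: 6

f + g = 6


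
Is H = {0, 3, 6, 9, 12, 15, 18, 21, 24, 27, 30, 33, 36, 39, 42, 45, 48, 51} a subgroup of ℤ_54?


Subgroup test for H = {0, 3, 6, 9, 12, 15, 18, 21, 24, 27, 30, 33, 36, 39, 42, 45, 48, 51} in (ℤ_54, +):
(1) 0 ∈ H? Yes
(2) Closure: for all a,b ∈ H, (a+b) mod 54 ∈ H? Yes
(3) Inverses: for all a ∈ H, -a mod 54 ∈ H? Yes

Yes, H is a subgroup of ℤ_54


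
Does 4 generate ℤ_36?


g generates ℤ_n iff gcd(g, n) = 1
gcd(4, 36) = 4
Since gcd = 4 ≠ 1, ⟨4⟩ has order 9 < 36, so 4 is not a generator.

No, 4 does not generate ℤ_36


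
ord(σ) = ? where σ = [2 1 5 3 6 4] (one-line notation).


Cycle decomposition: (1 2) (3 5 6 4)
Cycle lengths: 2, 4
Order = lcm(2, 4) = 4

ord(σ) = 4


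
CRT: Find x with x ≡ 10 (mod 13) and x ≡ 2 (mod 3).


m₁ = 13, m₂ = 3, gcd = 1, so CRT applies. M = m₁·m₂ = 39
Let M₁ = M/m₁ = 3, M₂ = M/m₂ = 13
Find y₁ ≡ M₁⁻¹ (mod m₁): 3⁻¹ ≡ 9 (mod 13)
Find y₂ ≡ M₂⁻¹ (mod m₂): 13⁻¹ ≡ 1 (mod 3)
x = a₁·M₁·y₁ + a₂·M₂·y₂ = 10·3·9 + 2·13·1 = 296
Reduce mod 39: x ≡ 23
Check: 23 mod 13 = 10 ✓, 23 mod 3 = 2 ✓

x ≡ 23 (mod 39)


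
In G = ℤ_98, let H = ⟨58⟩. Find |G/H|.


|⟨58⟩| = n / gcd(58, 98) = 98 / 2 = 49
H is normal (ℤ_98 is abelian).
|G/H| = |G| / |H| = 98 / 49 = 2

|G/H| = 2


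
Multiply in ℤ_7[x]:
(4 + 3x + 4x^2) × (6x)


Expand and collect like terms; reduce coefficients mod 7:
x^0: 4·0 = 0 ≡ 0 (mod 7)
x^1: 4·6 + 3·0 = 24 ≡ 3 (mod 7)
x^2: 3·6 + 4·0 = 18 ≡ 4 (mod 7)
x^3: 4·6 = 24 ≡ 3 (mod 7)
Result: 3x + 4x^2 + 3x^3

f · g = 3x + 4x^2 + 3x^3


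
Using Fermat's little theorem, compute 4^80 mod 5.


Fermat's little theorem: if p is prime and gcd(a,p)=1, then a^(p-1) ≡ 1 (mod p)
p = 5 is prime, gcd(4,5) = 1
Reduce exponent: 80 mod 4 = 0
So 4^80 ≡ 4^0 (mod 5)
4^0 = 1

4^80 ≡ 1 (mod 5)


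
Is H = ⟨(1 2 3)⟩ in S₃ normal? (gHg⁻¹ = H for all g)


H = ⟨(1 2 3)⟩ in S₃
⟨(1 2 3)⟩ has order 3 and index 2 in S₃; index-2 subgroups are normal

Yes, normal subgroup


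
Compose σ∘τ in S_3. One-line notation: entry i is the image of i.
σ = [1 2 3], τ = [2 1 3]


σ∘τ: apply τ first, then σ
1 →τ 2 →σ 2
2 →τ 1 →σ 1
3 →τ 3 →σ 3

σ∘τ = [2 1 3]


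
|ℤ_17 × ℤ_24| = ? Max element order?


|ℤ_17 × ℤ_24| = 17 × 24 = 408
Max element order = lcm(17,24) = 408
Cyclic? Yes (gcd=1)

|ℤ_17×ℤ_24| = 408, max element order = 408


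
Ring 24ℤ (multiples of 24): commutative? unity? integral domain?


24ℤ is a commutative ring under +,× but has no multiplicative identity (1 ∉ 24ℤ); it has no zero divisors, but without unity it is not an integral domain
Commutative: Yes
Integral domain: No
Has unity: No

24ℤ (multiples of 24): Commutative=Yes, Unity=No


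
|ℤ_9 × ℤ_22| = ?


|A × B| = |A| · |B|
|ℤ_9 × ℤ_22| = 9 × 22 = 198

|ℤ_9 × ℤ_22| = 198


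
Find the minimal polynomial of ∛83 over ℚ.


∛83 satisfies x³ - 83 = 0, irreducible over ℚ (no rational root; 83 is not a perfect cube)

Minimal polynomial: x³ - 83


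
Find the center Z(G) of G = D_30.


Z(G) = {g ∈ G | gx = xg for all x ∈ G}
For even n, Z(D_n) = {e, r^(n/2)}: the 180° rotation r^15 commutes with every reflection and rotation

Z(D_30) = {e, r^15}


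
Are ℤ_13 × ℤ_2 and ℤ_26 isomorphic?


Comparing ℤ_13 × ℤ_2 and ℤ_26:
gcd(13,2) = 1, so ℤ_13 × ℤ_2 ≅ ℤ_26 (CRT)

Yes, ℤ_13 × ℤ_2 ≅ ℤ_26


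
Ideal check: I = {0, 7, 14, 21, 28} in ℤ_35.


Check ideal conditions for I = {0, 7, 14, 21, 28} in ℤ_35:
(1) I is an additive subgroup? Yes
(2) For r ∈ ℤ_35 and a ∈ I: r·a ∈ I? Yes

Yes, I is an ideal of ℤ_35


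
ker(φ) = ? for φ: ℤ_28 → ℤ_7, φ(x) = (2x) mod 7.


Kernel = preimage of identity
ker(φ) = {x ∈ ℤ_28 : 2x ≡ 0 (mod 7)}. Since 7 | 28, φ is well-defined. The kernel is the cyclic subgroup ⟨7⟩ of ℤ_28 (order 4), i.e. {0, 7, 14, 21}

ker(φ) = {0, 7, 14, 21}


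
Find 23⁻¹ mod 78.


Use the extended Euclidean algorithm to write 1 = 23·s + 78·t; then s mod 78 is the inverse.
Euclidean algorithm:
  23 = 0·78 + 23
  78 = 3·23 + 9
  23 = 2·9 + 5
  9 = 1·5 + 4
  5 = 1·4 + 1
  4 = 4·1 + 0
gcd(23,78) = 1
Back-substitution gives: 23·(17) + 78·(-5) = 1
So 23⁻¹ ≡ 17 ≡ 17 (mod 78)
Check: 23 × 17 = 391 ≡ 1 (mod 78) ✓

23⁻¹ ≡ 17 (mod 78)


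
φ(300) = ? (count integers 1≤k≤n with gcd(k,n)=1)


Factor n: 300 = 2^2 × 3 × 5^2
φ(n) = n · ∏(1 - 1/p) over distinct primes p | n
φ(300) = 300 · (1 - 1/2) · (1 - 1/3) · (1 - 1/5) = 80

φ(300) = 80


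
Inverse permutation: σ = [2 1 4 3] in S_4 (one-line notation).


To find σ⁻¹, swap domain and range:
σ(1) = 2 → σ⁻¹(2) = 1
σ(2) = 1 → σ⁻¹(1) = 2
σ(3) = 4 → σ⁻¹(4) = 3
σ(4) = 3 → σ⁻¹(3) = 4

σ⁻¹ = [2 1 4 3]


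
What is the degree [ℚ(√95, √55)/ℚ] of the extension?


[ℚ(√95,√55):ℚ] = [ℚ(√95,√55):ℚ(√95)]·[ℚ(√95):ℚ] = 2·2 = 4

[ℚ(√95, √55)/ℚ] = 4


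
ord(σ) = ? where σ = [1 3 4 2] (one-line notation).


Cycle decomposition: (2 3 4)
Cycle lengths: 3
Order = lcm(3) = 3

ord(σ) = 3


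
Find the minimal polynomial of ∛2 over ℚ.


∛2 satisfies x³ - 2 = 0, irreducible over ℚ (no rational root; 2 is not a perfect cube)

Minimal polynomial: x³ - 2


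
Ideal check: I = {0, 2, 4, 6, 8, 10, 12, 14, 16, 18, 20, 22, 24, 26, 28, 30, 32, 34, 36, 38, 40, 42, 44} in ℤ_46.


Check ideal conditions for I = {0, 2, 4, 6, 8, 10, 12, 14, 16, 18, 20, 22, 24, 26, 28, 30, 32, 34, 36, 38, 40, 42, 44} in ℤ_46:
(1) I is an additive subgroup? Yes
(2) For r ∈ ℤ_46 and a ∈ I: r·a ∈ I? Yes

Yes, I is an ideal of ℤ_46


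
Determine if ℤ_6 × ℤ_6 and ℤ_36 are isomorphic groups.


Comparing ℤ_6 × ℤ_6 and ℤ_36:
gcd(6,6) = 6 ≠ 1. Max element order in ℤ_6×ℤ_6 is lcm(6,6) = 6 < 36, so it has no element of order 36

No, ℤ_6 × ℤ_6 ≇ ℤ_36


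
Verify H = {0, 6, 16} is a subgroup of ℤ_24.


Subgroup test for H = {0, 6, 16} in (ℤ_24, +):
(1) 0 ∈ H? Yes
(2) Closure: for all a,b ∈ H, (a+b) mod 24 ∈ H? No  [counterexample: 6 + 6 = 12 ∉ H]
(3) Inverses: for all a ∈ H, -a mod 24 ∈ H? No

No, H is not a subgroup of ℤ_24


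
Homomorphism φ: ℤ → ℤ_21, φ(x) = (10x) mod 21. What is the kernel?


Kernel = preimage of identity
ker(φ) = {x ∈ ℤ : 10x ≡ 0 (mod 21)}. gcd(10,21) = 1, so 10x ≡ 0 (mod 21) ⟺ x ≡ 0 (mod 21/1 = 21). Hence ker(φ) = 21ℤ

ker(φ) = 21ℤ


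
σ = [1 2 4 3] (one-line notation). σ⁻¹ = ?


To find σ⁻¹, swap domain and range:
σ(1) = 1 → σ⁻¹(1) = 1
σ(2) = 2 → σ⁻¹(2) = 2
σ(3) = 4 → σ⁻¹(4) = 3
σ(4) = 3 → σ⁻¹(3) = 4

σ⁻¹ = [1 2 4 3]


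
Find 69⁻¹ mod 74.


Use the extended Euclidean algorithm to write 1 = 69·s + 74·t; then s mod 74 is the inverse.
Euclidean algorithm:
  69 = 0·74 + 69
  74 = 1·69 + 5
  69 = 13·5 + 4
  5 = 1·4 + 1
  4 = 4·1 + 0
gcd(69,74) = 1
Back-substitution gives: 69·(-15) + 74·(14) = 1
So 69⁻¹ ≡ -15 ≡ 59 (mod 74)
Check: 69 × 59 = 4071 ≡ 1 (mod 74) ✓

69⁻¹ ≡ 59 (mod 74)


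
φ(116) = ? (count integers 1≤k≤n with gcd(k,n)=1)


Factor n: 116 = 2^2 × 29
φ(n) = n · ∏(1 - 1/p) over distinct primes p | n
φ(116) = 116 · (1 - 1/2) · (1 - 1/29) = 56

φ(116) = 56


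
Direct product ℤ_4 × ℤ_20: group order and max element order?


|ℤ_4 × ℤ_20| = 4 × 20 = 80
Max element order = lcm(4,20) = 20
Cyclic? No (gcd=4)

|ℤ_4×ℤ_20| = 80, max element order = 20


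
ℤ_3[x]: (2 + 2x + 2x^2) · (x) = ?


Expand and collect like terms; reduce coefficients mod 3:
x^0: 2·0 = 0 ≡ 0 (mod 3)
x^1: 2·1 + 2·0 = 2 ≡ 2 (mod 3)
x^2: 2·1 + 2·0 = 2 ≡ 2 (mod 3)
x^3: 2·1 = 2 ≡ 2 (mod 3)
Result: 2x + 2x^2 + 2x^3

f · g = 2x + 2x^2 + 2x^3


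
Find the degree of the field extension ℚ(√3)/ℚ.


√3 has minimal polynomial x² - 3 (irreducible over ℚ since 3 is squarefree)

[ℚ(√3)/ℚ] = 2


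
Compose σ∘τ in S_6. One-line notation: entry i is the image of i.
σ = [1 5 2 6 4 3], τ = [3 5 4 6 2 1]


σ∘τ: apply τ first, then σ
1 →τ 3 →σ 2
2 →τ 5 →σ 4
3 →τ 4 →σ 6
4 →τ 6 →σ 3
5 →τ 2 →σ 5
6 →τ 1 →σ 1

σ∘τ = [2 4 6 3 5 1]


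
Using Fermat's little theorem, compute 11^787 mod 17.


Fermat's little theorem: if p is prime and gcd(a,p)=1, then a^(p-1) ≡ 1 (mod p)
p = 17 is prime, gcd(11,17) = 1
Reduce exponent: 787 mod 16 = 3
So 11^787 ≡ 11^3 (mod 17)
11^3 mod 17 = 5

11^787 ≡ 5 (mod 17)


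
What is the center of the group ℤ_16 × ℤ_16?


Z(G) = {g ∈ G | gx = xg for all x ∈ G}
Direct product of abelian groups is abelian, so Z(G) = G

Z(ℤ_16 × ℤ_16) = ℤ_16 × ℤ_16


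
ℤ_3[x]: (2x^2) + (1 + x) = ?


Add coefficients mod 3:
x^0: 0 + 1 = 1 (mod 3)
x^1: 0 + 1 = 1 (mod 3)
x^2: 2 + 0 = 2 (mod 3)
Result: 1 + x + 2x^2

f + g = 1 + x + 2x^2


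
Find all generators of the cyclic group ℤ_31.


g generates ℤ_n iff gcd(g,n) = 1
Prime factors of 31: 31
Generators are g ∈ {1,...,30} not divisible by any of these primes.
Generators: {1, 2, 3, 4, 5, 6, 7, 8, 9, 10, 11, 12, 13, 14, 15, 16, 17, 18, 19, 20, 21, 22, 23, 24, 25, 26, 27, 28, 29, 30}
Number of generators = φ(31) = 30

Generators of ℤ_31 = {1, 2, 3, 4, 5, 6, 7, 8, 9, 10, 11, 12, 13, 14, 15, 16, 17, 18, 19, 20, 21, 22, 23, 24, 25, 26, 27, 28, 29, 30}


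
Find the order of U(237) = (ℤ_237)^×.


U(n) is the group of units mod n; |U(n)| = φ(n)
|U(237)| = φ(237) = 156

|U(237) = (ℤ_237)^×| = 156


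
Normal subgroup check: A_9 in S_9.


H = A_9 in S_9
A_9 has index 2 in S_9, and every subgroup of index 2 is normal

Yes, normal subgroup


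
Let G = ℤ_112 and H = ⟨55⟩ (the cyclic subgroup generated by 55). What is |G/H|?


|⟨55⟩| = n / gcd(55, 112) = 112 / 1 = 112
H is normal (ℤ_112 is abelian).
|G/H| = |G| / |H| = 112 / 112 = 1

|G/H| = 1


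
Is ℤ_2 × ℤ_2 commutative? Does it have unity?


Direct product ring; commutative with unity (1,1); but (1,0)·(0,1) = (0,0) gives zero divisors, so not an integral domain
Commutative: Yes
Integral domain: No
Has unity: Yes

ℤ_2 × ℤ_2: Commutative=Yes, Unity=Yes


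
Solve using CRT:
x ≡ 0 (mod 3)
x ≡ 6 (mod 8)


m₁ = 3, m₂ = 8, gcd = 1, so CRT applies. M = m₁·m₂ = 24
Let M₁ = M/m₁ = 8, M₂ = M/m₂ = 3
Find y₁ ≡ M₁⁻¹ (mod m₁): 8⁻¹ ≡ 2 (mod 3)
Find y₂ ≡ M₂⁻¹ (mod m₂): 3⁻¹ ≡ 3 (mod 8)
x = a₁·M₁·y₁ + a₂·M₂·y₂ = 0·8·2 + 6·3·3 = 54
Reduce mod 24: x ≡ 6
Check: 6 mod 3 = 0 ✓, 6 mod 8 = 6 ✓

x ≡ 6 (mod 24)


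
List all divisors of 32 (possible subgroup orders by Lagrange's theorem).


Lagrange's theorem: |H| divides |G|
|G| = 32
Divisors of 32: 1, 2, 4, 8, 16, 32

Possible subgroup orders: {1, 2, 4, 8, 16, 32}


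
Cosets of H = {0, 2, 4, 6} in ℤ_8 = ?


H = {0, 2, 4, 6}, |H| = 4
Number of cosets = |G|/|H| = 8/4 = 2
0 + H = {0, 2, 4, 6}
1 + H = {1, 3, 5, 7}

Cosets: 0+H={0,2,4,6}; 1+H={1,3,5,7}


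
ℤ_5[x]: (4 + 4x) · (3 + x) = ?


Expand and collect like terms; reduce coefficients mod 5:
x^0: 4·3 = 12 ≡ 2 (mod 5)
x^1: 4·1 + 4·3 = 16 ≡ 1 (mod 5)
x^2: 4·1 = 4 ≡ 4 (mod 5)
Result: 2 + x + 4x^2

f · g = 2 + x + 4x^2


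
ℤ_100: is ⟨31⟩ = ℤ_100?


g generates ℤ_n iff gcd(g, n) = 1
gcd(31, 100) = 1
Since gcd = 1, 31 is a generator.

Yes, 31 generates ℤ_100


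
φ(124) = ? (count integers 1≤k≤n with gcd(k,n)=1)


Factor n: 124 = 2^2 × 31
φ(n) = n · ∏(1 - 1/p) over distinct primes p | n
φ(124) = 124 · (1 - 1/2) · (1 - 1/31) = 60

φ(124) = 60


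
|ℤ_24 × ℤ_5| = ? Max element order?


|ℤ_24 × ℤ_5| = 24 × 5 = 120
Max element order = lcm(24,5) = 120
Cyclic? Yes (gcd=1)

|ℤ_24×ℤ_5| = 120, max element order = 120


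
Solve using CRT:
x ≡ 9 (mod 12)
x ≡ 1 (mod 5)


m₁ = 12, m₂ = 5, gcd = 1, so CRT applies. M = m₁·m₂ = 60
Let M₁ = M/m₁ = 5, M₂ = M/m₂ = 12
Find y₁ ≡ M₁⁻¹ (mod m₁): 5⁻¹ ≡ 5 (mod 12)
Find y₂ ≡ M₂⁻¹ (mod m₂): 12⁻¹ ≡ 3 (mod 5)
x = a₁·M₁·y₁ + a₂·M₂·y₂ = 9·5·5 + 1·12·3 = 261
Reduce mod 60: x ≡ 21
Check: 21 mod 12 = 9 ✓, 21 mod 5 = 1 ✓

x ≡ 21 (mod 60)


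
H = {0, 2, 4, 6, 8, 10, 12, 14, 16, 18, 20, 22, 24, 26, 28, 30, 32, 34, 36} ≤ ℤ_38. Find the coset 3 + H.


3 + H = {3 + h (mod 38) : h ∈ H}
3+0=3, 3+2=5, 3+4=7, 3+6=9, 3+8=11, 3+10=13, 3+12=15, 3+14=17, 3+16=19, 3+18=21, 3+20=23, 3+22=25, 3+24=27, 3+26=29, 3+28=31, 3+30=33, 3+32=35, 3+34=37, 3+36=1
3 + H = {1, 3, 5, 7, 9, 11, 13, 15, 17, 19, 21, 23, 25, 27, 29, 31, 33, 35, 37} = 1 + H

3 + H = {1, 3, 5, 7, 9, 11, 13, 15, 17, 19, 21, 23, 25, 27, 29, 31, 33, 35, 37}


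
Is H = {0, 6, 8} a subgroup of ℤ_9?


Subgroup test for H = {0, 6, 8} in (ℤ_9, +):
(1) 0 ∈ H? Yes
(2) Closure: for all a,b ∈ H, (a+b) mod 9 ∈ H? No  [counterexample: 6 + 6 = 3 ∉ H]
(3) Inverses: for all a ∈ H, -a mod 9 ∈ H? No

No, H is not a subgroup of ℤ_9


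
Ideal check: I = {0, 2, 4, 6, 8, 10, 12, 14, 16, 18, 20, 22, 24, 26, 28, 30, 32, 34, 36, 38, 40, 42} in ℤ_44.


Check ideal conditions for I = {0, 2, 4, 6, 8, 10, 12, 14, 16, 18, 20, 22, 24, 26, 28, 30, 32, 34, 36, 38, 40, 42} in ℤ_44:
(1) I is an additive subgroup? Yes
(2) For r ∈ ℤ_44 and a ∈ I: r·a ∈ I? Yes

Yes, I is an ideal of ℤ_44


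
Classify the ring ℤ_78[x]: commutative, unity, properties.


ℤ_78 has zero divisors (2·39 ≡ 0), and these lift to constant zero divisors in ℤ_78[x]; so not an integral domain
Commutative: Yes
Integral domain: No
Has unity: Yes

ℤ_78[x]: Commutative=Yes, Unity=Yes


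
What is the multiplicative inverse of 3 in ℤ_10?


Use the extended Euclidean algorithm to write 1 = 3·s + 10·t; then s mod 10 is the inverse.
Euclidean algorithm:
  3 = 0·10 + 3
  10 = 3·3 + 1
  3 = 3·1 + 0
gcd(3,10) = 1
Back-substitution gives: 3·(-3) + 10·(1) = 1
So 3⁻¹ ≡ -3 ≡ 7 (mod 10)
Check: 3 × 7 = 21 ≡ 1 (mod 10) ✓

3⁻¹ ≡ 7 (mod 10)


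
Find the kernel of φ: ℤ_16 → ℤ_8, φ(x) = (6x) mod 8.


Kernel = preimage of identity
ker(φ) = {x ∈ ℤ_16 : 6x ≡ 0 (mod 8)}. Since 8 | 16, φ is well-defined. The kernel is the cyclic subgroup ⟨4⟩ of ℤ_16 (order 4), i.e. {0, 4, 8, 12}

ker(φ) = {0, 4, 8, 12}


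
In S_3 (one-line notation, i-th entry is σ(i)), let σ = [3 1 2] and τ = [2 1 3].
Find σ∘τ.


σ∘τ: apply τ first, then σ
1 →τ 2 →σ 1
2 →τ 1 →σ 3
3 →τ 3 →σ 2

σ∘τ = [1 3 2]


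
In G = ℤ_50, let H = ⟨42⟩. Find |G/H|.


|⟨42⟩| = n / gcd(42, 50) = 50 / 2 = 25
H is normal (ℤ_50 is abelian).
|G/H| = |G| / |H| = 50 / 25 = 2

|G/H| = 2


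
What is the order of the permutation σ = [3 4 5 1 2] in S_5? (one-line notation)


Cycle decomposition: (1 3 5 2 4)
Cycle lengths: 5
Order = lcm(5) = 5

ord(σ) = 5


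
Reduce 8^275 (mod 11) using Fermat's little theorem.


Fermat's little theorem: if p is prime and gcd(a,p)=1, then a^(p-1) ≡ 1 (mod p)
p = 11 is prime, gcd(8,11) = 1
Reduce exponent: 275 mod 10 = 5
So 8^275 ≡ 8^5 (mod 11)
8^5 mod 11 = 10

8^275 ≡ 10 (mod 11)


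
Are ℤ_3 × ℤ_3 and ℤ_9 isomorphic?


Comparing ℤ_3 × ℤ_3 and ℤ_9:
gcd(3,3) = 3 ≠ 1. Max element order in ℤ_3×ℤ_3 is lcm(3,3) = 3 < 9, so it has no element of order 9

No, ℤ_3 × ℤ_3 ≇ ℤ_9


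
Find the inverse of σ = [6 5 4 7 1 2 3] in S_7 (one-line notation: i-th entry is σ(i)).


To find σ⁻¹, swap domain and range:
σ(1) = 6 → σ⁻¹(6) = 1
σ(2) = 5 → σ⁻¹(5) = 2
σ(3) = 4 → σ⁻¹(4) = 3
σ(4) = 7 → σ⁻¹(7) = 4
σ(5) = 1 → σ⁻¹(1) = 5
σ(6) = 2 → σ⁻¹(2) = 6
σ(7) = 3 → σ⁻¹(3) = 7

σ⁻¹ = [5 6 7 3 2 1 4]


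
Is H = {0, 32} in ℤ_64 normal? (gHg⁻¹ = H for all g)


H = {0, 32} in ℤ_64
ℤ_64 is abelian; every subgroup of an abelian group is normal

Yes, normal subgroup


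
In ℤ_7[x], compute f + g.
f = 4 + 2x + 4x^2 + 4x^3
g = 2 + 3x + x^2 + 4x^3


Add coefficients mod 7:
x^0: 4 + 2 = 6 (mod 7)
x^1: 2 + 3 = 5 (mod 7)
x^2: 4 + 1 = 5 (mod 7)
x^3: 4 + 4 = 1 (mod 7)
Result: 6 + 5x + 5x^2 + x^3

f + g = 6 + 5x + 5x^2 + x^3


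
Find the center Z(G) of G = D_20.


Z(G) = {g ∈ G | gx = xg for all x ∈ G}
For even n, Z(D_n) = {e, r^(n/2)}: the 180° rotation r^10 commutes with every reflection and rotation

Z(D_20) = {e, r^10}


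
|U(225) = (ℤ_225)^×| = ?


U(n) is the group of units mod n; |U(n)| = φ(n)
|U(225)| = φ(225) = 120

|U(225) = (ℤ_225)^×| = 120


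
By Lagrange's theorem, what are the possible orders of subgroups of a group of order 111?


Lagrange's theorem: |H| divides |G|
|G| = 111
Divisors of 111: 1, 3, 37, 111

Possible subgroup orders: {1, 3, 37, 111}


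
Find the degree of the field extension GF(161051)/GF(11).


GF(161051) = GF(11^5), so the extension degree is 5

[GF(161051)/GF(11)] = 5


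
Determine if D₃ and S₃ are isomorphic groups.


Comparing D₃ and S₃:
Both are the unique non-abelian group of order 6

Yes, D₃ ≅ S₃


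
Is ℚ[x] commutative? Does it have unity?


Polynomial ring over ℚ (an integral domain) is a commutative integral domain with unity 1
Commutative: Yes
Integral domain: Yes
Has unity: Yes

ℚ[x]: Commutative=Yes, Unity=Yes


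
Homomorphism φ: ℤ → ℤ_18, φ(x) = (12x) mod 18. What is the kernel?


Kernel = preimage of identity
ker(φ) = {x ∈ ℤ : 12x ≡ 0 (mod 18)}. gcd(12,18) = 6, so 12x ≡ 0 (mod 18) ⟺ x ≡ 0 (mod 18/6 = 3). Hence ker(φ) = 3ℤ

ker(φ) = 3ℤ


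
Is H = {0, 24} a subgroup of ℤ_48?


Subgroup test for H = {0, 24} in (ℤ_48, +):
(1) 0 ∈ H? Yes
(2) Closure: for all a,b ∈ H, (a+b) mod 48 ∈ H? Yes
(3) Inverses: for all a ∈ H, -a mod 48 ∈ H? Yes

Yes, H is a subgroup of ℤ_48


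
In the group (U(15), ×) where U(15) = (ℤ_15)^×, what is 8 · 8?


Operation: multiplication mod 15
8 · 8 = (a × b) mod 15 with a = 8, b = 8

8 · 8 = 4


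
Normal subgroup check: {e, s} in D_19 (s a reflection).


H = {e, s} in D_19 (s a reflection)
r·s·r⁻¹ = sr⁻² ≠ s for n ≥ 3, so {e, s} is not closed under conjugation

No, not a normal subgroup


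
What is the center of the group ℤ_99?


Z(G) = {g ∈ G | gx = xg for all x ∈ G}
ℤ_99 is abelian, so Z(G) = G

Z(ℤ_99) = ℤ_99


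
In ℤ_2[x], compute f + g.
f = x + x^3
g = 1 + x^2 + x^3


Add coefficients mod 2:
x^0: 0 + 1 = 1 (mod 2)
x^1: 1 + 0 = 1 (mod 2)
x^2: 0 + 1 = 1 (mod 2)
x^3: 1 + 1 = 0 (mod 2)
Result: 1 + x + x^2

f + g = 1 + x + x^2


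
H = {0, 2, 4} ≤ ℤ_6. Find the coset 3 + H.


3 + H = {3 + h (mod 6) : h ∈ H}
3+0=3, 3+2=5, 3+4=1
3 + H = {1, 3, 5} = 1 + H

3 + H = {1, 3, 5}


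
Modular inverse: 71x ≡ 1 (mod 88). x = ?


Use the extended Euclidean algorithm to write 1 = 71·s + 88·t; then s mod 88 is the inverse.
Euclidean algorithm:
  71 = 0·88 + 71
  88 = 1·71 + 17
  71 = 4·17 + 3
  17 = 5·3 + 2
  3 = 1·2 + 1
  2 = 2·1 + 0
gcd(71,88) = 1
Back-substitution gives: 71·(31) + 88·(-25) = 1
So 71⁻¹ ≡ 31 ≡ 31 (mod 88)
Check: 71 × 31 = 2201 ≡ 1 (mod 88) ✓

71⁻¹ ≡ 31 (mod 88)


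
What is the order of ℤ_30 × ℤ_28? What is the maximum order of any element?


|ℤ_30 × ℤ_28| = 30 × 28 = 840
Max element order = lcm(30,28) = 420
Cyclic? No (gcd=2)

|ℤ_30×ℤ_28| = 840, max element order = 420


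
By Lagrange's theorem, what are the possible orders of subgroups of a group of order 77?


Lagrange's theorem: |H| divides |G|
|G| = 77
Divisors of 77: 1, 7, 11, 77

Possible subgroup orders: {1, 7, 11, 77}


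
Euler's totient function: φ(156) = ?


Factor n: 156 = 2^2 × 3 × 13
φ(n) = n · ∏(1 - 1/p) over distinct primes p | n
φ(156) = 156 · (1 - 1/2) · (1 - 1/3) · (1 - 1/13) = 48

φ(156) = 48


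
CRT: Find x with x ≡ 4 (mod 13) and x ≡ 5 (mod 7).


m₁ = 13, m₂ = 7, gcd = 1, so CRT applies. M = m₁·m₂ = 91
Let M₁ = M/m₁ = 7, M₂ = M/m₂ = 13
Find y₁ ≡ M₁⁻¹ (mod m₁): 7⁻¹ ≡ 2 (mod 13)
Find y₂ ≡ M₂⁻¹ (mod m₂): 13⁻¹ ≡ 6 (mod 7)
x = a₁·M₁·y₁ + a₂·M₂·y₂ = 4·7·2 + 5·13·6 = 446
Reduce mod 91: x ≡ 82
Check: 82 mod 13 = 4 ✓, 82 mod 7 = 5 ✓

x ≡ 82 (mod 91)


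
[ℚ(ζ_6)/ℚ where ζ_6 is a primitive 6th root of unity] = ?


[ℚ(ζ_n):ℚ] = deg Φ_n(x) = φ(n). Here φ(6) = 2

[ℚ(ζ_6)/ℚ where ζ_6 is a primitive 6th root of unity] = 2


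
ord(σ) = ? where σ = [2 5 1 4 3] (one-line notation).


Cycle decomposition: (1 2 5 3)
Cycle lengths: 4
Order = lcm(4) = 4

ord(σ) = 4


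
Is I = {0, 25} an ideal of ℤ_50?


Check ideal conditions for I = {0, 25} in ℤ_50:
(1) I is an additive subgroup? Yes
(2) For r ∈ ℤ_50 and a ∈ I: r·a ∈ I? Yes

Yes, I is an ideal of ℤ_50


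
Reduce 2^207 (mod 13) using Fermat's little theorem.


Fermat's little theorem: if p is prime and gcd(a,p)=1, then a^(p-1) ≡ 1 (mod p)
p = 13 is prime, gcd(2,13) = 1
Reduce exponent: 207 mod 12 = 3
So 2^207 ≡ 2^3 (mod 13)
2^3 mod 13 = 8

2^207 ≡ 8 (mod 13)


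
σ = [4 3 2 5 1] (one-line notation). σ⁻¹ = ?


To find σ⁻¹, swap domain and range:
σ(1) = 4 → σ⁻¹(4) = 1
σ(2) = 3 → σ⁻¹(3) = 2
σ(3) = 2 → σ⁻¹(2) = 3
σ(4) = 5 → σ⁻¹(5) = 4
σ(5) = 1 → σ⁻¹(1) = 5

σ⁻¹ = [5 3 2 1 4]


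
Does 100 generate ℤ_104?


g generates ℤ_n iff gcd(g, n) = 1
gcd(100, 104) = 4
Since gcd = 4 ≠ 1, ⟨100⟩ has order 26 < 104, so 100 is not a generator.

No, 100 does not generate ℤ_104


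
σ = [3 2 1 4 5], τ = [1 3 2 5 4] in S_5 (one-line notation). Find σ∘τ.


σ∘τ: apply τ first, then σ
1 →τ 1 →σ 3
2 →τ 3 →σ 1
3 →τ 2 →σ 2
4 →τ 5 →σ 5
5 →τ 4 →σ 4

σ∘τ = [3 1 2 5 4]


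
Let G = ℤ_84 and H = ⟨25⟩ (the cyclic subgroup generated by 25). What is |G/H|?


|⟨25⟩| = n / gcd(25, 84) = 84 / 1 = 84
H is normal (ℤ_84 is abelian).
|G/H| = |G| / |H| = 84 / 84 = 1

|G/H| = 1


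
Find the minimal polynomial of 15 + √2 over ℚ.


Let α = 15 + √2. Then α - 15 = √2, so (α - 15)² = 2, giving α² - 30α + 223 = 0. Degree 2 and α ∉ ℚ, so this is the minimal polynomial.

Minimal polynomial: x² - 30x + 223


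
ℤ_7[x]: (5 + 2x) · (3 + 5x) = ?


Expand and collect like terms; reduce coefficients mod 7:
x^0: 5·3 = 15 ≡ 1 (mod 7)
x^1: 5·5 + 2·3 = 31 ≡ 3 (mod 7)
x^2: 2·5 = 10 ≡ 3 (mod 7)
Result: 1 + 3x + 3x^2

f · g = 1 + 3x + 3x^2


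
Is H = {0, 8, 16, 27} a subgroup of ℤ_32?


Subgroup test for H = {0, 8, 16, 27} in (ℤ_32, +):
(1) 0 ∈ H? Yes
(2) Closure: for all a,b ∈ H, (a+b) mod 32 ∈ H? No  [counterexample: 8 + 16 = 24 ∉ H]
(3) Inverses: for all a ∈ H, -a mod 32 ∈ H? No

No, H is not a subgroup of ℤ_32


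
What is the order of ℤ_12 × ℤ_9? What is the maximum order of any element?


|ℤ_12 × ℤ_9| = 12 × 9 = 108
Max element order = lcm(12,9) = 36
Cyclic? No (gcd=3)

|ℤ_12×ℤ_9| = 108, max element order = 36


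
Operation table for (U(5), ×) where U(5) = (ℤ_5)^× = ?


Elements: {1, 2, 3, 4}
Operation: multiplication mod 5
Entry (a, b) = (a × b) mod 5

Cayley table:
  | 1 | 2 | 3 | 4
1 | 1 | 2 | 3 | 4
2 | 2 | 4 | 1 | 3
3 | 3 | 1 | 4 | 2
4 | 4 | 3 | 2 | 1


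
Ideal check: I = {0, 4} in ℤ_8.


Check ideal conditions for I = {0, 4} in ℤ_8:
(1) I is an additive subgroup? Yes
(2) For r ∈ ℤ_8 and a ∈ I: r·a ∈ I? Yes

Yes, I is an ideal of ℤ_8


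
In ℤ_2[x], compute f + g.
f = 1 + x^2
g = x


Add coefficients mod 2:
x^0: 1 + 0 = 1 (mod 2)
x^1: 0 + 1 = 1 (mod 2)
x^2: 1 + 0 = 1 (mod 2)
Result: 1 + x + x^2

f + g = 1 + x + x^2


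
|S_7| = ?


|S_n| = n! (number of permutations of n symbols)
|S_7| = 7! = 5040

|S_7| = 5040


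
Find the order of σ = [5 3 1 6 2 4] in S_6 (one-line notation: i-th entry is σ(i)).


Cycle decomposition: (1 5 2 3) (4 6)
Cycle lengths: 4, 2
Order = lcm(4, 2) = 4

ord(σ) = 4


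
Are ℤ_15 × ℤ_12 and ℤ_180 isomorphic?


Comparing ℤ_15 × ℤ_12 and ℤ_180:
gcd(15,12) = 3 ≠ 1. Max element order in ℤ_15×ℤ_12 is lcm(15,12) = 60 < 180, so it has no element of order 180

No, ℤ_15 × ℤ_12 ≇ ℤ_180


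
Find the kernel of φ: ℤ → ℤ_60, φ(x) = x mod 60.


Kernel = preimage of identity
ker(φ) = {x ∈ ℤ : x ≡ 0 (mod 60)} = 60ℤ = {0, ±60, ±120, ...}

ker(φ) = 60ℤ


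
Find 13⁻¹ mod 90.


Use the extended Euclidean algorithm to write 1 = 13·s + 90·t; then s mod 90 is the inverse.
Euclidean algorithm:
  13 = 0·90 + 13
  90 = 6·13 + 12
  13 = 1·12 + 1
  12 = 12·1 + 0
gcd(13,90) = 1
Back-substitution gives: 13·(7) + 90·(-1) = 1
So 13⁻¹ ≡ 7 ≡ 7 (mod 90)
Check: 13 × 7 = 91 ≡ 1 (mod 90) ✓

13⁻¹ ≡ 7 (mod 90)


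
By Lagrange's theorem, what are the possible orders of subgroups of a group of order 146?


Lagrange's theorem: |H| divides |G|
|G| = 146
Divisors of 146: 1, 2, 73, 146

Possible subgroup orders: {1, 2, 73, 146}


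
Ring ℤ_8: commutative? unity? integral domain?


ℤ_8 is a commutative ring with unity 1; 8 = 2×4 is composite, so 2·4 ≡ 0 gives zero divisors (not an integral domain)
Commutative: Yes
Integral domain: No
Has unity: Yes

ℤ_8: Commutative=Yes, Unity=Yes


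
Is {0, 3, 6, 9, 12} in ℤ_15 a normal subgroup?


H = {0, 3, 6, 9, 12} in ℤ_15
ℤ_15 is abelian; every subgroup of an abelian group is normal

Yes, normal subgroup


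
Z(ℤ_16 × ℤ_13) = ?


Z(G) = {g ∈ G | gx = xg for all x ∈ G}
Direct product of abelian groups is abelian, so Z(G) = G

Z(ℤ_16 × ℤ_13) = ℤ_16 × ℤ_13


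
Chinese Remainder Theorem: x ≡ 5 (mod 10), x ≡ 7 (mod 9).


m₁ = 10, m₂ = 9, gcd = 1, so CRT applies. M = m₁·m₂ = 90
Let M₁ = M/m₁ = 9, M₂ = M/m₂ = 10
Find y₁ ≡ M₁⁻¹ (mod m₁): 9⁻¹ ≡ 9 (mod 10)
Find y₂ ≡ M₂⁻¹ (mod m₂): 10⁻¹ ≡ 1 (mod 9)
x = a₁·M₁·y₁ + a₂·M₂·y₂ = 5·9·9 + 7·10·1 = 475
Reduce mod 90: x ≡ 25
Check: 25 mod 10 = 5 ✓, 25 mod 9 = 7 ✓

x ≡ 25 (mod 90)


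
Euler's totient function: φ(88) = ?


Factor n: 88 = 2^3 × 11
φ(n) = n · ∏(1 - 1/p) over distinct primes p | n
φ(88) = 88 · (1 - 1/2) · (1 - 1/11) = 40

φ(88) = 40


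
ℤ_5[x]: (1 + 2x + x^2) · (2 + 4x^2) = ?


Expand and collect like terms; reduce coefficients mod 5:
x^0: 1·2 = 2 ≡ 2 (mod 5)
x^1: 1·0 + 2·2 = 4 ≡ 4 (mod 5)
x^2: 1·4 + 2·0 + 1·2 = 6 ≡ 1 (mod 5)
x^3: 2·4 + 1·0 = 8 ≡ 3 (mod 5)
x^4: 1·4 = 4 ≡ 4 (mod 5)
Result: 2 + 4x + x^2 + 3x^3 + 4x^4

f · g = 2 + 4x + x^2 + 3x^3 + 4x^4


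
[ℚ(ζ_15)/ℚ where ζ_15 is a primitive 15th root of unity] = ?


[ℚ(ζ_n):ℚ] = deg Φ_n(x) = φ(n). Here φ(15) = 8

[ℚ(ζ_15)/ℚ where ζ_15 is a primitive 15th root of unity] = 8


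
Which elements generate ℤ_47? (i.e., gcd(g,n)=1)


g generates ℤ_n iff gcd(g,n) = 1
Prime factors of 47: 47
Generators are g ∈ {1,...,46} not divisible by any of these primes.
Generators: {1, 2, 3, 4, 5, 6, 7, 8, 9, 10, 11, 12, 13, 14, 15, 16, 17, 18, 19, 20, 21, 22, 23, 24, 25, 26, 27, 28, 29, 30, 31, 32, 33, 34, 35, 36, 37, 38, 39, 40, 41, 42, 43, 44, 45, 46}
Number of generators = φ(47) = 46

Generators of ℤ_47 = {1, 2, 3, 4, 5, 6, 7, 8, 9, 10, 11, 12, 13, 14, 15, 16, 17, 18, 19, 20, 21, 22, 23, 24, 25, 26, 27, 28, 29, 30, 31, 32, 33, 34, 35, 36, 37, 38, 39, 40, 41, 42, 43, 44, 45, 46}


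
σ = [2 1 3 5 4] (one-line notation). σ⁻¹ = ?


To find σ⁻¹, swap domain and range:
σ(1) = 2 → σ⁻¹(2) = 1
σ(2) = 1 → σ⁻¹(1) = 2
σ(3) = 3 → σ⁻¹(3) = 3
σ(4) = 5 → σ⁻¹(5) = 4
σ(5) = 4 → σ⁻¹(4) = 5

σ⁻¹ = [2 1 3 5 4]


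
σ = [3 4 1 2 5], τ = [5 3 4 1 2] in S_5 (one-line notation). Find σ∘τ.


σ∘τ: apply τ first, then σ
1 →τ 5 →σ 5
2 →τ 3 →σ 1
3 →τ 4 →σ 2
4 →τ 1 →σ 3
5 →τ 2 →σ 4

σ∘τ = [5 1 2 3 4]


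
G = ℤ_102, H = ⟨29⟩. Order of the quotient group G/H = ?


|⟨29⟩| = n / gcd(29, 102) = 102 / 1 = 102
H is normal (ℤ_102 is abelian).
|G/H| = |G| / |H| = 102 / 102 = 1

|G/H| = 1


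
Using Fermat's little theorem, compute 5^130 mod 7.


Fermat's little theorem: if p is prime and gcd(a,p)=1, then a^(p-1) ≡ 1 (mod p)
p = 7 is prime, gcd(5,7) = 1
Reduce exponent: 130 mod 6 = 4
So 5^130 ≡ 5^4 (mod 7)
5^4 mod 7 = 2

5^130 ≡ 2 (mod 7)


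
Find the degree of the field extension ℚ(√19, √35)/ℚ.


[ℚ(√19,√35):ℚ] = [ℚ(√19,√35):ℚ(√19)]·[ℚ(√19):ℚ] = 2·2 = 4

[ℚ(√19, √35)/ℚ] = 4


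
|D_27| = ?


|D_n| = 2n (n rotations and n reflections)
|D_27| = 2×27 = 54

|D_27| = 54
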